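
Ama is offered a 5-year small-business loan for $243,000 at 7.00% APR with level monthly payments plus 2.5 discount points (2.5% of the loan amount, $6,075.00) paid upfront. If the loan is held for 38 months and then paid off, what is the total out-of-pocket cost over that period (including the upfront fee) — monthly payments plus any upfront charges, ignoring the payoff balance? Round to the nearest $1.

Monthly rate = 7%/12 = 0.0058333; payment = 243,000 × 0.0058333 / (1 − (1+0.0058333)^−60) = $4,811.69.
Total outlay = 38 × $4,811.69 + $6,075.00 = $188,919.22.

$188,919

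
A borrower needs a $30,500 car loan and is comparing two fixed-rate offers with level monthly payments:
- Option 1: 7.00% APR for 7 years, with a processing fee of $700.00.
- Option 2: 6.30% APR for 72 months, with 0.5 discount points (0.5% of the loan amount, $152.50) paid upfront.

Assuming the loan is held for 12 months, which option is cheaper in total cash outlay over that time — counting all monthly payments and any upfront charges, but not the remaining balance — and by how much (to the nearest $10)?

Option 1: monthly rate = 7%/12 = 0.0058333; payment = 30,500 × 0.0058333 / (1 − (1+0.0058333)^−84) = $460.33.
Option 2: at 6.30% the monthly rate is 0.0052500, so the payment is 30,500 × 0.0052500 / (1 − 1.0052500^−72) = $509.80.
Over 12 months: Option 1 costs 12 × $460.33 + $700.00 = $6,223.96; Option 2 costs 12 × $509.80 + $152.50 = $6,270.10.
Option 1 is cheaper by $6,270.10 − $6,223.96 = $46.14.

Option 1 by $50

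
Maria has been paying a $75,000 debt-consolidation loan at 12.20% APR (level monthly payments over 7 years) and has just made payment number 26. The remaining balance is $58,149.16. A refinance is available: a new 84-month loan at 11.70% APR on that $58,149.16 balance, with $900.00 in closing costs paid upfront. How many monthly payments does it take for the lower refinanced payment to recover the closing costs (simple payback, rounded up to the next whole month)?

Current payment = 75,000 × 12.2%/12 / (1 − (1+0.0101667)^−84) = $1,331.99.
Refinanced payment = 58,149.16 × 0.0097500 / (1 − (1+0.0097500)^−84) = $1,017.19.
Monthly savings = $1,331.99 − $1,017.19 = $314.80.
Break-even = $900.00 / $314.80 = 2.86 → 3 months.

3 months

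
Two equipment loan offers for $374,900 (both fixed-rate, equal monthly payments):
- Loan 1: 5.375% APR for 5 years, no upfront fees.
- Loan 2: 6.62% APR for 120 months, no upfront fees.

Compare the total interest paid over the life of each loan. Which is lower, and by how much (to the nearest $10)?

Loan 1: monthly rate = 5.375%/12 = 0.0044792; payment = 374,900 × 0.0044792 / (1 − (1+0.0044792)^−60) = $7,139.42.
Total interest on Loan 1 = 60 × $7,139.42 − $374,900 = $53,465.20.
Loan 2: monthly rate = 6.62%/12 = 0.0055167; payment = 374,900 × 0.0055167 / (1 − (1+0.0055167)^−120) = $4,279.84.
Total interest on Loan 2 = 120 × $4,279.84 − $374,900 = $138,680.80.
Loan 1 is lower by $85,215.60.

Loan 1 by $85,220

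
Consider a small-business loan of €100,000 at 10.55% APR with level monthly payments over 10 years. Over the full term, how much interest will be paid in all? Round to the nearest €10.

€62,260

Monthly rate = 10.55%/12 = 0.0087917; payment = 100,000 × 0.0087917 / (1 − (1+0.0087917)^−120) = €1,352.15.
Total paid = 120 × €1,352.15 = €162,258.00; interest = €162,258.00 − €100,000 = €62,258.00.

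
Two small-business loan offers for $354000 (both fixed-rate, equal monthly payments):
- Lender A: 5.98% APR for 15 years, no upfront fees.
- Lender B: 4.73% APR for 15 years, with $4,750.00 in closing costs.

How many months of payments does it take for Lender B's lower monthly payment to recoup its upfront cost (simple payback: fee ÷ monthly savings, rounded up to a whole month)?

Lender A: at 5.98% the monthly rate is 0.0049833, so the payment is 354,000 × 0.0049833 / (1 − 1.0049833^−180) = $2,983.43.
Lender B: monthly rate = 4.73%/12 = 0.0039417; payment = 354,000 × 0.0039417 / (1 − (1+0.0039417)^−180) = $2,749.87.
Monthly savings = $2,983.43 − $2,749.87 = $233.56.
Break-even = $4,750.00 / $233.56 = 20.34 → 21 months.

21 months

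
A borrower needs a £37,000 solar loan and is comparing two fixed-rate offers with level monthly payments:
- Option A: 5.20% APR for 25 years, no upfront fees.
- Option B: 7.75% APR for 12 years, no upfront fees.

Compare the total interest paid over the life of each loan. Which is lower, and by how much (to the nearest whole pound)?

Option B by £9,244

Option A: monthly rate = 5.2%/12 = 0.0043333; payment = 37,000 × 0.0043333 / (1 − (1+0.0043333)^−300) = £220.63.
Total interest on Option A = 300 × £220.63 − £37,000 = £29,189.00.
Option B: at 7.75% the monthly rate is 0.0064583, so the payment is 37,000 × 0.0064583 / (1 − 1.0064583^−144) = £395.45.
Total interest on Option B = 144 × £395.45 − £37,000 = £19,944.80.
Option B is lower by £9,244.20.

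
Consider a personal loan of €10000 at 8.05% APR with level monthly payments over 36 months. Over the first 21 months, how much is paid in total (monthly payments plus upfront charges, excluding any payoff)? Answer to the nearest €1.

€6,585

At 8.05% the monthly rate is 0.0067083, so the payment is 10,000 × 0.0067083 / (1 − 1.0067083^−36) = €313.59.
Total outlay = 21 × €313.59 = €6,585.39.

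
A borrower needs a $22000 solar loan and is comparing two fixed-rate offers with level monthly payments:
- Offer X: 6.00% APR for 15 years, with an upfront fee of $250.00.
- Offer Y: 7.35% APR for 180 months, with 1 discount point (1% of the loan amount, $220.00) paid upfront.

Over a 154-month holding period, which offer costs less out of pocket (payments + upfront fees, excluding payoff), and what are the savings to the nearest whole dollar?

Offer X by $2,499

Offer X: monthly rate = 6%/12 = 0.0050000; payment = 22,000 × 0.0050000 / (1 − (1+0.0050000)^−180) = $185.65.
Offer Y: at 7.35% the monthly rate is 0.0061250, so the payment is 22,000 × 0.0061250 / (1 − 1.0061250^−180) = $202.07.
Over 154 months: Offer X costs 154 × $185.65 + $250.00 = $28,840.10; Offer Y costs 154 × $202.07 + $220.00 = $31,338.78.
Offer X is cheaper by $31,338.78 − $28,840.10 = $2,498.68.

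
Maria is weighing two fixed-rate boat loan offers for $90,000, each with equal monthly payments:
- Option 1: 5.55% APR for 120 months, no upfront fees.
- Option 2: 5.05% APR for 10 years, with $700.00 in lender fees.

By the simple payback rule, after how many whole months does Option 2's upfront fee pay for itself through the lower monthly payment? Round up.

32 months

Option 1: at 5.55% the monthly rate is 0.0046250, so the payment is 90,000 × 0.0046250 / (1 − 1.0046250^−120) = $978.97.
Option 2: monthly rate = 5.05%/12 = 0.0042083; payment = 90,000 × 0.0042083 / (1 − (1+0.0042083)^−120) = $956.79.
Monthly savings = $978.97 − $956.79 = $22.18.
Break-even = $700.00 / $22.18 = 31.56 → 32 months.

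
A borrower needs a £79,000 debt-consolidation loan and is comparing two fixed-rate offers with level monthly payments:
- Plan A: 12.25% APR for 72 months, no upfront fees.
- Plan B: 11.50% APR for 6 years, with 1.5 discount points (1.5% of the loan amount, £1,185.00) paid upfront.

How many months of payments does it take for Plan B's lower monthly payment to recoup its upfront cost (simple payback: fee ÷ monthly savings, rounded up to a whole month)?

Plan A: at 12.25% the monthly rate is 0.0102083, so the payment is 79,000 × 0.0102083 / (1 − 1.0102083^−72) = £1,554.75.
Plan B: at 11.50% the monthly rate is 0.0095833, so the payment is 79,000 × 0.0095833 / (1 − 1.0095833^−72) = £1,524.00.
Monthly savings = £1,554.75 − £1,524.00 = £30.75.
Break-even = £1,185.00 / £30.75 = 38.54 → 39 months.

39 months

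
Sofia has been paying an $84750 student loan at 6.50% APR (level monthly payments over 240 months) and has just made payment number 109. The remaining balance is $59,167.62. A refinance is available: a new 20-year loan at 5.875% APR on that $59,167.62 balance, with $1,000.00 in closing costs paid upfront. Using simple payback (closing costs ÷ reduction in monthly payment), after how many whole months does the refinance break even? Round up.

5 months

Current payment = 84,750 × 6.5%/12 / (1 − (1+0.0054167)^−240) = $631.87.
Refinanced payment = 59,167.62 × 0.0048958 / (1 − (1+0.0048958)^−240) = $419.64.
Monthly savings = $631.87 − $419.64 = $212.23.
Break-even = $1,000.00 / $212.23 = 4.71 → 5 months.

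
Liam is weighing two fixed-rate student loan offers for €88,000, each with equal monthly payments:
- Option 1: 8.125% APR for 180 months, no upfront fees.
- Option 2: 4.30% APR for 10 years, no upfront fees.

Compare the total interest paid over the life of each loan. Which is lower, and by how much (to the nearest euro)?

Option 1: monthly rate = 8.125%/12 = 0.0067708; payment = 88,000 × 0.0067708 / (1 − (1+0.0067708)^−180) = €847.34.
Total interest on Option 1 = 180 × €847.34 − €88,000 = €64,521.20.
Option 2: monthly rate = 4.3%/12 = 0.0035833; payment = 88,000 × 0.0035833 / (1 − (1+0.0035833)^−120) = €903.56.
Total interest on Option 2 = 120 × €903.56 − €88,000 = €20,427.20.
Option 2 is lower by €44,094.00.

Option 2 by €44,094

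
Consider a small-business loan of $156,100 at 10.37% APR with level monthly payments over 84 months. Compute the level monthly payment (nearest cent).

Monthly rate = 10.37%/12 = 0.0086417; payment = 156,100 × 0.0086417 / (1 − (1+0.0086417)^−84) = $2,621.39.

$2,621.39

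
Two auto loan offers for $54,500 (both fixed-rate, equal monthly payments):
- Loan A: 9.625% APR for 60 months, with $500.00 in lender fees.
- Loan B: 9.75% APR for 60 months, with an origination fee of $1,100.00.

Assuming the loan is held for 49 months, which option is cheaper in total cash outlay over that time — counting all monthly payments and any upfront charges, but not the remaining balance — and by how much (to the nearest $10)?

Loan A: monthly rate = 9.625%/12 = 0.0080208; payment = 54,500 × 0.0080208 / (1 − (1+0.0080208)^−60) = $1,147.93.
Loan B: at 9.75% the monthly rate is 0.0081250, so the payment is 54,500 × 0.0081250 / (1 − 1.0081250^−60) = $1,151.27.
Over 49 months: Loan A costs 49 × $1,147.93 + $500.00 = $56,748.57; Loan B costs 49 × $1,151.27 + $1,100.00 = $57,512.23.
Loan A is cheaper by $57,512.23 − $56,748.57 = $763.66.

Loan A by $760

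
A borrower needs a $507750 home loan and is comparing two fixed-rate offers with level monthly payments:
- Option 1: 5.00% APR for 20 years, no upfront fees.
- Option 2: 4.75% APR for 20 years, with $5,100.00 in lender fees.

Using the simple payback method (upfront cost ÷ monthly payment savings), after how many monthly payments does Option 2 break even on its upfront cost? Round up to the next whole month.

Option 1: at 5.00% the monthly rate is 0.0041667, so the payment is 507,750 × 0.0041667 / (1 − 1.0041667^−240) = $3,350.93.
Option 2: monthly rate = 4.75%/12 = 0.0039583; payment = 507,750 × 0.0039583 / (1 − (1+0.0039583)^−240) = $3,281.20.
Monthly savings = $3,350.93 − $3,281.20 = $69.73.
Break-even = $5,100.00 / $69.73 = 73.14 → 74 months.

74 months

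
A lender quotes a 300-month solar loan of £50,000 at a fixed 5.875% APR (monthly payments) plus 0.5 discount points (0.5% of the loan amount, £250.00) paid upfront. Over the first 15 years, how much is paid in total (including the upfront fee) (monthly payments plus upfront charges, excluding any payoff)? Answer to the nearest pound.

At 5.875% the monthly rate is 0.0048958, so the payment is 50,000 × 0.0048958 / (1 − 1.0048958^−300) = £318.34.
Total outlay = 180 × £318.34 + £250.00 = £57,551.20.

£57,551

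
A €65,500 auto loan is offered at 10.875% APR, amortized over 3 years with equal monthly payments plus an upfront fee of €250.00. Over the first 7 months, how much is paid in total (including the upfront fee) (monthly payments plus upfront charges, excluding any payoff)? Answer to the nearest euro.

At 10.875% the monthly rate is 0.0090625, so the payment is 65,500 × 0.0090625 / (1 − 1.0090625^−36) = €2,140.51.
Total outlay = 7 × €2,140.51 + €250.00 = €15,233.57.

€15,234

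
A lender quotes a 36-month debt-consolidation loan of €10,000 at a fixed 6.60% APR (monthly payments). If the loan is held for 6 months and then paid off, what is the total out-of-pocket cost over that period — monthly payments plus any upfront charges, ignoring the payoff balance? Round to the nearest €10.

Monthly rate = 6.6%/12 = 0.0055000; payment = 10,000 × 0.0055000 / (1 − (1+0.0055000)^−36) = €306.95.
Total outlay = 6 × €306.95 = €1,841.70.

€1,840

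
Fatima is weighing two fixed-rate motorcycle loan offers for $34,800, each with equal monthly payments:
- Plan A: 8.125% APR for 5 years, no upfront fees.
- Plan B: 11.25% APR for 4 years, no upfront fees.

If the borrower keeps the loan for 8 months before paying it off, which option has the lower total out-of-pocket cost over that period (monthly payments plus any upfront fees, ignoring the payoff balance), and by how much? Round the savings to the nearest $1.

Plan A: at 8.125% the monthly rate is 0.0067708, so the payment is 34,800 × 0.0067708 / (1 − 1.0067708^−60) = $707.70.
Plan B: at 11.25% the monthly rate is 0.0093750, so the payment is 34,800 × 0.0093750 / (1 − 1.0093750^−48) = $903.66.
Over 8 months: Plan A costs 8 × $707.70 = $5,661.60; Plan B costs 8 × $903.66 = $7,229.28.
Plan A is cheaper by $7,229.28 − $5,661.60 = $1,567.68.

Plan A by $1,568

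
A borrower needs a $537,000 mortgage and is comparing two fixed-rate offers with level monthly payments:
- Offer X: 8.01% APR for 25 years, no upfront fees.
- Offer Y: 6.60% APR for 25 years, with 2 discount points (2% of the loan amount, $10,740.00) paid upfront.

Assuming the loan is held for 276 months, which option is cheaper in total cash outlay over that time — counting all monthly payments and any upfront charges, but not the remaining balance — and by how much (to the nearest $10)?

Offer X: at 8.01% the monthly rate is 0.0066750, so the payment is 537,000 × 0.0066750 / (1 − 1.0066750^−300) = $4,148.21.
Offer Y: at 6.60% the monthly rate is 0.0055000, so the payment is 537,000 × 0.0055000 / (1 − 1.0055000^−300) = $3,659.49.
Over 276 months: Offer X costs 276 × $4,148.21 = $1,144,905.96; Offer Y costs 276 × $3,659.49 + $10,740.00 = $1,020,759.24.
Offer Y is cheaper by $1,144,905.96 − $1,020,759.24 = $124,146.72.

Offer Y by $124,150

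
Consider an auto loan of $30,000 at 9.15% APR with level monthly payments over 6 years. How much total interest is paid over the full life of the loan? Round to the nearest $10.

At 9.15% the monthly rate is 0.0076250, so the payment is 30,000 × 0.0076250 / (1 − 1.0076250^−72) = $543.00.
Total paid = 72 × $543.00 = $39,096.00; interest = $39,096.00 − $30,000 = $9,096.00.

$9,100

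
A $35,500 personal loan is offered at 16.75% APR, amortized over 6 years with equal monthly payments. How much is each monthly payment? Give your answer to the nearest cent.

$784.79

At 16.75% the monthly rate is 0.0139583, so the payment is 35,500 × 0.0139583 / (1 − 1.0139583^−72) = $784.79.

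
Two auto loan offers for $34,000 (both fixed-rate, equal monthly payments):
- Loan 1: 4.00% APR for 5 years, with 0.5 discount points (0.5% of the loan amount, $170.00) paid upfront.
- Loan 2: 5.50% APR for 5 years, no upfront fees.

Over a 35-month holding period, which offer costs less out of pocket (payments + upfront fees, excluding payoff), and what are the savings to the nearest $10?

Loan 1 by $640

Loan 1: at 4.00% the monthly rate is 0.0033333, so the payment is 34,000 × 0.0033333 / (1 − 1.0033333^−60) = $626.16.
Loan 2: at 5.50% the monthly rate is 0.0045833, so the payment is 34,000 × 0.0045833 / (1 − 1.0045833^−60) = $649.44.
Over 35 months: Loan 1 costs 35 × $626.16 + $170.00 = $22,085.60; Loan 2 costs 35 × $649.44 = $22,730.40.
Loan 1 is cheaper by $22,730.40 − $22,085.60 = $644.80.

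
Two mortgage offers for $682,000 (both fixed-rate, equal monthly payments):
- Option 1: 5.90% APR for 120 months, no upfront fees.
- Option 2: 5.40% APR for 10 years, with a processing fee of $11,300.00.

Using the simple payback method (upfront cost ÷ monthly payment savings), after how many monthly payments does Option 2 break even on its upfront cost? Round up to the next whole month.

67 months

Option 1: monthly rate = 5.9%/12 = 0.0049167; payment = 682,000 × 0.0049167 / (1 − (1+0.0049167)^−120) = $7,537.40.
Option 2: monthly rate = 5.4%/12 = 0.0045000; payment = 682,000 × 0.0045000 / (1 − (1+0.0045000)^−120) = $7,367.74.
Monthly savings = $7,537.40 − $7,367.74 = $169.66.
Break-even = $11,300.00 / $169.66 = 66.60 → 67 months.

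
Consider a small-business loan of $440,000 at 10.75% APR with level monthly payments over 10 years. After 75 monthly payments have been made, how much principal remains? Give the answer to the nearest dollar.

$221,365

With monthly rate i = 10.75%/12 = 0.0089583, the balance after k of n payments is P · [(1+i)^n − (1+i)^k] / [(1+i)^n − 1].
(1+0.0089583)^120 = 2.91600189 and (1+0.0089583)^75 = 1.95205646, so the balance is 440,000 × (2.91600189 − 1.95205646) / (2.91600189 − 1) = $221,365.12.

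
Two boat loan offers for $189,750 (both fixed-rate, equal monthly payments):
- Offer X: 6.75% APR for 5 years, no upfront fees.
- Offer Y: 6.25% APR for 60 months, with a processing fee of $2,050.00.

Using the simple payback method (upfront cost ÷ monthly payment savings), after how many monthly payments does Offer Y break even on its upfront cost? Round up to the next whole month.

Offer X: at 6.75% the monthly rate is 0.0056250, so the payment is 189,750 × 0.0056250 / (1 − 1.0056250^−60) = $3,734.94.
Offer Y: monthly rate = 6.25%/12 = 0.0052083; payment = 189,750 × 0.0052083 / (1 − (1+0.0052083)^−60) = $3,690.50.
Monthly savings = $3,734.94 − $3,690.50 = $44.44.
Break-even = $2,050.00 / $44.44 = 46.13 → 47 months.

47 months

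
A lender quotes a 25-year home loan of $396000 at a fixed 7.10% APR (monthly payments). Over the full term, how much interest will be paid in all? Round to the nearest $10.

$451,250

Monthly rate = 7.1%/12 = 0.0059167; payment = 396,000 × 0.0059167 / (1 − (1+0.0059167)^−300) = $2,824.16.
Total paid = 300 × $2,824.16 = $847,248.00; interest = $847,248.00 − $396,000 = $451,248.00.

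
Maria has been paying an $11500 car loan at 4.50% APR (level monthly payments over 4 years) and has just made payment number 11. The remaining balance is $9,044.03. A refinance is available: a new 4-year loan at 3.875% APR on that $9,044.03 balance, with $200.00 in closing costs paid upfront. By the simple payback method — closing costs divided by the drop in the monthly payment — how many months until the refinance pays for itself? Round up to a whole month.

4 months

Current payment = 11,500 × 4.5%/12 / (1 − (1+0.0037500)^−48) = $262.24.
Refinanced payment = 9,044.03 × 0.0032292 / (1 − (1+0.0032292)^−48) = $203.70.
Monthly savings = $262.24 − $203.70 = $58.54.
Break-even = $200.00 / $58.54 = 3.42 → 4 months.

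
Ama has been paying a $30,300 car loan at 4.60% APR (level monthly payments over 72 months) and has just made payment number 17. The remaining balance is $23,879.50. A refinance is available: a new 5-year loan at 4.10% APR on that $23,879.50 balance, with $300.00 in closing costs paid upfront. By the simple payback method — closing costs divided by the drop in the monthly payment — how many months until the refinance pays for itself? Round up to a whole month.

Current payment = 30,300 × 4.6%/12 / (1 − (1+0.0038333)^−72) = $482.38.
Refinanced payment = 23,879.50 × 0.0034167 / (1 − (1+0.0034167)^−60) = $440.86.
Monthly savings = $482.38 − $440.86 = $41.52.
Break-even = $300.00 / $41.52 = 7.23 → 8 months.

8 months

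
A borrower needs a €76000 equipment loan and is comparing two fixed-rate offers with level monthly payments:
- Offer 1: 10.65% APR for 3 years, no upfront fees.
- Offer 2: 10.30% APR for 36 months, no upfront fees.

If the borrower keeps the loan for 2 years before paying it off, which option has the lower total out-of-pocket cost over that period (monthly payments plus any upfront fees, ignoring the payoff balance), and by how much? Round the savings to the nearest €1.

Offer 1: monthly rate = 10.65%/12 = 0.0088750; payment = 76,000 × 0.0088750 / (1 − (1+0.0088750)^−36) = €2,475.56.
Offer 2: at 10.30% the monthly rate is 0.0085833, so the payment is 76,000 × 0.0085833 / (1 − 1.0085833^−36) = €2,463.02.
Over 24 months: Offer 1 costs 24 × €2,475.56 = €59,413.44; Offer 2 costs 24 × €2,463.02 = €59,112.48.
Offer 2 is cheaper by €59,413.44 − €59,112.48 = €300.96.

Offer 2 by €301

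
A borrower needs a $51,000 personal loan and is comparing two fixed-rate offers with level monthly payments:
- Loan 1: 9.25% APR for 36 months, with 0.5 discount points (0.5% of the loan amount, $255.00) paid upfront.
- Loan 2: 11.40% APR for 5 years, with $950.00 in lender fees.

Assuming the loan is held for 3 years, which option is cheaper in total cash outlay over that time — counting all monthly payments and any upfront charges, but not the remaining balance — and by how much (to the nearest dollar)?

Loan 2 by $17,617

Loan 1: at 9.25% the monthly rate is 0.0077083, so the payment is 51,000 × 0.0077083 / (1 − 1.0077083^−36) = $1,627.73.
Loan 2: monthly rate = 11.4%/12 = 0.0095000; payment = 51,000 × 0.0095000 / (1 − (1+0.0095000)^−60) = $1,119.06.
Over 36 months: Loan 1 costs 36 × $1,627.73 + $255.00 = $58,853.28; Loan 2 costs 36 × $1,119.06 + $950.00 = $41,236.16.
Loan 2 is cheaper by $58,853.28 − $41,236.16 = $17,617.12.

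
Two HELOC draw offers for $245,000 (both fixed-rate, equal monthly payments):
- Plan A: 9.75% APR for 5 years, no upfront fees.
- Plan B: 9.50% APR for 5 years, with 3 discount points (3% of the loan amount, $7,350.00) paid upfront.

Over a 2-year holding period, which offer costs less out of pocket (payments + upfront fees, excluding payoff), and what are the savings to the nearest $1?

Plan A by $6,630

Plan A: at 9.75% the monthly rate is 0.0081250, so the payment is 245,000 × 0.0081250 / (1 − 1.0081250^−60) = $5,175.44.
Plan B: at 9.50% the monthly rate is 0.0079167, so the payment is 245,000 × 0.0079167 / (1 − 1.0079167^−60) = $5,145.46.
Over 24 months: Plan A costs 24 × $5,175.44 = $124,210.56; Plan B costs 24 × $5,145.46 + $7,350.00 = $130,841.04.
Plan A is cheaper by $130,841.04 − $124,210.56 = $6,630.48.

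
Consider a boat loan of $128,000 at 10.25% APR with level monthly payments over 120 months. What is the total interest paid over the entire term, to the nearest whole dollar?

Monthly rate = 10.25%/12 = 0.0085417; payment = 128,000 × 0.0085417 / (1 − (1+0.0085417)^−120) = $1,709.30.
Total paid = 120 × $1,709.30 = $205,116.00; interest = $205,116.00 − $128,000 = $77,116.00.

$77,116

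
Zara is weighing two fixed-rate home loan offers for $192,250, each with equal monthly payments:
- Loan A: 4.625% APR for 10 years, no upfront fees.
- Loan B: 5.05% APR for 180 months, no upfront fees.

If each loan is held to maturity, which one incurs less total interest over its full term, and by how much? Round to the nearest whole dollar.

Loan A by $34,070

Loan A: monthly rate = 4.625%/12 = 0.0038542; payment = 192,250 × 0.0038542 / (1 − (1+0.0038542)^−120) = $2,004.05.
Total interest on Loan A = 120 × $2,004.05 − $192,250 = $48,236.00.
Loan B: monthly rate = 5.05%/12 = 0.0042083; payment = 192,250 × 0.0042083 / (1 − (1+0.0042083)^−180) = $1,525.31.
Total interest on Loan B = 180 × $1,525.31 − $192,250 = $82,305.80.
Loan A is lower by $34,069.80.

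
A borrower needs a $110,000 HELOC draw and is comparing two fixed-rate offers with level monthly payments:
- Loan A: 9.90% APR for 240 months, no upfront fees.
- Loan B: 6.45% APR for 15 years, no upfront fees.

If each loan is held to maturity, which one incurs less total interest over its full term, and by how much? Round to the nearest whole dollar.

Loan B by $81,084

Loan A: monthly rate = 9.9%/12 = 0.0082500; payment = 110,000 × 0.0082500 / (1 − (1+0.0082500)^−240) = $1,054.25.
Total interest on Loan A = 240 × $1,054.25 − $110,000 = $143,020.00.
Loan B: at 6.45% the monthly rate is 0.0053750, so the payment is 110,000 × 0.0053750 / (1 − 1.0053750^−180) = $955.20.
Total interest on Loan B = 180 × $955.20 − $110,000 = $61,936.00.
Loan B is lower by $81,084.00.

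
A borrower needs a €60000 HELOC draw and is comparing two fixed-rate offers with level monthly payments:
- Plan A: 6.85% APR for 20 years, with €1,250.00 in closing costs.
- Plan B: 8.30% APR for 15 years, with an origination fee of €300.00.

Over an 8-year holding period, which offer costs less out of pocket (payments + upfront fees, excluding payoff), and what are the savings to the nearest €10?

Plan A by €10,960

Plan A: monthly rate = 6.85%/12 = 0.0057083; payment = 60,000 × 0.0057083 / (1 − (1+0.0057083)^−240) = €459.79.
Plan B: at 8.30% the monthly rate is 0.0069167, so the payment is 60,000 × 0.0069167 / (1 − 1.0069167^−180) = €583.83.
Over 96 months: Plan A costs 96 × €459.79 + €1,250.00 = €45,389.84; Plan B costs 96 × €583.83 + €300.00 = €56,347.68.
Plan A is cheaper by €56,347.68 − €45,389.84 = €10,957.84.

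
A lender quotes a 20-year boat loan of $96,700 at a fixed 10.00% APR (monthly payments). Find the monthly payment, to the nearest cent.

At 10.00% the monthly rate is 0.0083333, so the payment is 96,700 × 0.0083333 / (1 − 1.0083333^−240) = $933.18.

$933.18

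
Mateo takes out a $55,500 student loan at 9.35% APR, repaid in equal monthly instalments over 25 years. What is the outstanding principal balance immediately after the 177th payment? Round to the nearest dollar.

With monthly rate i = 9.35%/12 = 0.0077917, the balance after k of n payments is P · [(1+i)^n − (1+i)^k] / [(1+i)^n − 1].
(1+0.0077917)^300 = 10.26192576 and (1+0.0077917)^177 = 3.95025410, so the balance is 55,500 × (10.26192576 − 3.95025410) / (10.26192576 − 1) = $37,821.27.

$37,821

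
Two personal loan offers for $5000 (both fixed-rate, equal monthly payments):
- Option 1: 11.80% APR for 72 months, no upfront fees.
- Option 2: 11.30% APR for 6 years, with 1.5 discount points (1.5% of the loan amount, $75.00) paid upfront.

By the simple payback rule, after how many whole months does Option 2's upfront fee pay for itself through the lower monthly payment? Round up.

59 months

Option 1: at 11.80% the monthly rate is 0.0098333, so the payment is 5,000 × 0.0098333 / (1 − 1.0098333^−72) = $97.23.
Option 2: at 11.30% the monthly rate is 0.0094167, so the payment is 5,000 × 0.0094167 / (1 − 1.0094167^−72) = $95.94.
Monthly savings = $97.23 − $95.94 = $1.29.
Break-even = $75.00 / $1.29 = 58.14 → 59 months.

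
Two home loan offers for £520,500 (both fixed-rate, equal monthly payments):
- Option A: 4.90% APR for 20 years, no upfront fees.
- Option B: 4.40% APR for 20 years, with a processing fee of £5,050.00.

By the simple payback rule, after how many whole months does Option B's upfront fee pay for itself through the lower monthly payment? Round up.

Option A: monthly rate = 4.9%/12 = 0.0040833; payment = 520,500 × 0.0040833 / (1 − (1+0.0040833)^−240) = £3,406.38.
Option B: at 4.40% the monthly rate is 0.0036667, so the payment is 520,500 × 0.0036667 / (1 − 1.0036667^−240) = £3,264.91.
Monthly savings = £3,406.38 − £3,264.91 = £141.47.
Break-even = £5,050.00 / £141.47 = 35.70 → 36 months.

36 months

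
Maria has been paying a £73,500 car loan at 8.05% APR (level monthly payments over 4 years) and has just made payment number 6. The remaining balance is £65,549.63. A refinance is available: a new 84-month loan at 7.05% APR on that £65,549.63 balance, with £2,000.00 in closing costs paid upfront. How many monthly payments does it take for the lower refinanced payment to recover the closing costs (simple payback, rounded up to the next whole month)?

Current payment = 73,500 × 8.05%/12 / (1 − (1+0.0067083)^−48) = £1,796.08.
Refinanced payment = 65,549.63 × 0.0058750 / (1 − (1+0.0058750)^−84) = £990.92.
Monthly savings = £1,796.08 − £990.92 = £805.16.
Break-even = £2,000.00 / £805.16 = 2.48 → 3 months.

3 months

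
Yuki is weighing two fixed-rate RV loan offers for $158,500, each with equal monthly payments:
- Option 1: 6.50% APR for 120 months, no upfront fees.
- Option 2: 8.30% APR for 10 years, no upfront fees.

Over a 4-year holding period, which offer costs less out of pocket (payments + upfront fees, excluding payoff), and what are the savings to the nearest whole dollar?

Option 1 by $7,129

Option 1: monthly rate = 6.5%/12 = 0.0054167; payment = 158,500 × 0.0054167 / (1 − (1+0.0054167)^−120) = $1,799.74.
Option 2: monthly rate = 8.3%/12 = 0.0069167; payment = 158,500 × 0.0069167 / (1 − (1+0.0069167)^−120) = $1,948.26.
Over 48 months: Option 1 costs 48 × $1,799.74 = $86,387.52; Option 2 costs 48 × $1,948.26 = $93,516.48.
Option 1 is cheaper by $93,516.48 − $86,387.52 = $7,128.96.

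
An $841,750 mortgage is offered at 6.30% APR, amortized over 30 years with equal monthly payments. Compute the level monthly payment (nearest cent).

$5,210.20

At 6.30% the monthly rate is 0.0052500, so the payment is 841,750 × 0.0052500 / (1 − 1.0052500^−360) = $5,210.20.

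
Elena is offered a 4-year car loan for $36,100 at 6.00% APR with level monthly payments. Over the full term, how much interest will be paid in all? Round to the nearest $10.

$4,590

Monthly rate = 6%/12 = 0.0050000; payment = 36,100 × 0.0050000 / (1 − (1+0.0050000)^−48) = $847.81.
Total paid = 48 × $847.81 = $40,694.88; interest = $40,694.88 − $36,100 = $4,594.88.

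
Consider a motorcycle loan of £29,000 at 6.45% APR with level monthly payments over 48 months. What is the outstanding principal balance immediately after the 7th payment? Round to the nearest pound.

With monthly rate i = 6.45%/12 = 0.0053750, the balance after k of n payments is P · [(1+i)^n − (1+i)^k] / [(1+i)^n − 1].
(1+0.0053750)^48 = 1.29344487 and (1+0.0053750)^7 = 1.03823717, so the balance is 29,000 × (1.29344487 − 1.03823717) / (1.29344487 − 1) = £25,221.17.

£25,221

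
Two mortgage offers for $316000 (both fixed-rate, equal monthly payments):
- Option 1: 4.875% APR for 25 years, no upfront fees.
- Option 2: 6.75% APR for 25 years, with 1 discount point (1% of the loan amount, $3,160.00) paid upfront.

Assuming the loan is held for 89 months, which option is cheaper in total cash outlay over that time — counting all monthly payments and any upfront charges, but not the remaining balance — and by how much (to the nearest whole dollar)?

Option 1: monthly rate = 4.875%/12 = 0.0040625; payment = 316,000 × 0.0040625 / (1 − (1+0.0040625)^−300) = $1,824.36.
Option 2: at 6.75% the monthly rate is 0.0056250, so the payment is 316,000 × 0.0056250 / (1 − 1.0056250^−300) = $2,183.28.
Over 89 months: Option 1 costs 89 × $1,824.36 = $162,368.04; Option 2 costs 89 × $2,183.28 + $3,160.00 = $197,471.92.
Option 1 is cheaper by $197,471.92 − $162,368.04 = $35,103.88.

Option 1 by $35,104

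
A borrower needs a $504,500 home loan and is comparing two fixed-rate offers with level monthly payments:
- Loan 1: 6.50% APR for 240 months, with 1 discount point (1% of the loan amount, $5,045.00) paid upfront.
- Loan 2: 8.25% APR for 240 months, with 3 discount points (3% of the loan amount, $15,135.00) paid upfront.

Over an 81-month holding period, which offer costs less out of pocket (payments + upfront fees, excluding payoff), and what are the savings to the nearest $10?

Loan 1: monthly rate = 6.5%/12 = 0.0054167; payment = 504,500 × 0.0054167 / (1 − (1+0.0054167)^−240) = $3,761.42.
Loan 2: monthly rate = 8.25%/12 = 0.0068750; payment = 504,500 × 0.0068750 / (1 − (1+0.0068750)^−240) = $4,298.67.
Over 81 months: Loan 1 costs 81 × $3,761.42 + $5,045.00 = $309,720.02; Loan 2 costs 81 × $4,298.67 + $15,135.00 = $363,327.27.
Loan 1 is cheaper by $363,327.27 − $309,720.02 = $53,607.25.

Loan 1 by $53,610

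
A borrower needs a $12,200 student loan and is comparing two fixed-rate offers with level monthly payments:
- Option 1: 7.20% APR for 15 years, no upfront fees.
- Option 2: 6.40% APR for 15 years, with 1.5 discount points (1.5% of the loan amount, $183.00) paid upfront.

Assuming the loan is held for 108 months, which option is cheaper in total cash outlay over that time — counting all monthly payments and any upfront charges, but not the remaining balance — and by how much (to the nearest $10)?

Option 1: monthly rate = 7.2%/12 = 0.0060000; payment = 12,200 × 0.0060000 / (1 − (1+0.0060000)^−180) = $111.03.
Option 2: at 6.40% the monthly rate is 0.0053333, so the payment is 12,200 × 0.0053333 / (1 − 1.0053333^−180) = $105.61.
Over 108 months: Option 1 costs 108 × $111.03 = $11,991.24; Option 2 costs 108 × $105.61 + $183.00 = $11,588.88.
Option 2 is cheaper by $11,991.24 − $11,588.88 = $402.36.

Option 2 by $400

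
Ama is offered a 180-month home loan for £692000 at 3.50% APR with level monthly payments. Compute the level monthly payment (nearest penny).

At 3.50% the monthly rate is 0.0029167, so the payment is 692,000 × 0.0029167 / (1 − 1.0029167^−180) = £4,946.99.

£4,946.99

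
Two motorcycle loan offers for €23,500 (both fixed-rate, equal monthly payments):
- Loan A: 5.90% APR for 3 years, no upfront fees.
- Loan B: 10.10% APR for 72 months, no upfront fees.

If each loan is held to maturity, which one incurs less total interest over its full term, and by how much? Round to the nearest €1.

Loan A by €5,732

Loan A: monthly rate = 5.9%/12 = 0.0049167; payment = 23,500 × 0.0049167 / (1 − (1+0.0049167)^−36) = €713.85.
Total interest on Loan A = 36 × €713.85 − €23,500 = €2,198.60.
Loan B: monthly rate = 10.1%/12 = 0.0084167; payment = 23,500 × 0.0084167 / (1 − (1+0.0084167)^−72) = €436.54.
Total interest on Loan B = 72 × €436.54 − €23,500 = €7,930.88.
Loan A is lower by €5,732.28.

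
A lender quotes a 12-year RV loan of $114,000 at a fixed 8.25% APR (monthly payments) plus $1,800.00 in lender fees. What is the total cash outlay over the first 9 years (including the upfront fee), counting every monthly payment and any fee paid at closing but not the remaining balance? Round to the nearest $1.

At 8.25% the monthly rate is 0.0068750, so the payment is 114,000 × 0.0068750 / (1 − 1.0068750^−144) = $1,249.68.
Total outlay = 108 × $1,249.68 + $1,800.00 = $136,765.44.

$136,765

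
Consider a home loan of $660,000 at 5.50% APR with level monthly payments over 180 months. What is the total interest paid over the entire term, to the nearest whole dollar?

$310,695

Monthly rate = 5.5%/12 = 0.0045833; payment = 660,000 × 0.0045833 / (1 − (1+0.0045833)^−180) = $5,392.75.
Total paid = 180 × $5,392.75 = $970,695.00; interest = $970,695.00 − $660,000 = $310,695.00.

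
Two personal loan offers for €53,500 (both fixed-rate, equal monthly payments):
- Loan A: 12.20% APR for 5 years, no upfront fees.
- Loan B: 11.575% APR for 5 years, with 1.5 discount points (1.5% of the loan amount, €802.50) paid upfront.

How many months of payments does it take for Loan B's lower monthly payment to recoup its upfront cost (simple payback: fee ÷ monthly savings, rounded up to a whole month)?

48 months

Loan A: at 12.20% the monthly rate is 0.0101667, so the payment is 53,500 × 0.0101667 / (1 − 1.0101667^−60) = €1,195.49.
Loan B: at 11.575% the monthly rate is 0.0096458, so the payment is 53,500 × 0.0096458 / (1 − 1.0096458^−60) = €1,178.62.
Monthly savings = €1,195.49 − €1,178.62 = €16.87.
Break-even = €802.50 / €16.87 = 47.57 → 48 months.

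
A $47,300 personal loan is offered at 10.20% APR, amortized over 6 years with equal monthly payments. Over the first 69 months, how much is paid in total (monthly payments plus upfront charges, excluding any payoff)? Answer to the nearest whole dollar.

$60,792

Monthly rate = 10.2%/12 = 0.0085000; payment = 47,300 × 0.0085000 / (1 − (1+0.0085000)^−72) = $881.05.
Total outlay = 69 × $881.05 = $60,792.45.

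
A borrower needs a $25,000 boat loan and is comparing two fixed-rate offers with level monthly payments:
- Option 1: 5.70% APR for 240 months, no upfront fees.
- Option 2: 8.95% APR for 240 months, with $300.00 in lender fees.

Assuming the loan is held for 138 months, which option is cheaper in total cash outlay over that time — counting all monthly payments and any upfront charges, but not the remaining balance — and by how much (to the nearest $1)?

Option 1 by $7,106

Option 1: at 5.70% the monthly rate is 0.0047500, so the payment is 25,000 × 0.0047500 / (1 − 1.0047500^−240) = $174.81.
Option 2: at 8.95% the monthly rate is 0.0074583, so the payment is 25,000 × 0.0074583 / (1 − 1.0074583^−240) = $224.13.
Over 138 months: Option 1 costs 138 × $174.81 = $24,123.78; Option 2 costs 138 × $224.13 + $300.00 = $31,229.94.
Option 1 is cheaper by $31,229.94 − $24,123.78 = $7,106.16.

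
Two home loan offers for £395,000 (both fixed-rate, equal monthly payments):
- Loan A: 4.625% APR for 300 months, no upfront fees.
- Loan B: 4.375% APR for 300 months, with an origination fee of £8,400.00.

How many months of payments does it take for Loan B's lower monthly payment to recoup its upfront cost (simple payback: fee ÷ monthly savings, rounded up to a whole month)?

Loan A: monthly rate = 4.625%/12 = 0.0038542; payment = 395,000 × 0.0038542 / (1 − (1+0.0038542)^−300) = £2,223.66.
Loan B: monthly rate = 4.375%/12 = 0.0036458; payment = 395,000 × 0.0036458 / (1 − (1+0.0036458)^−300) = £2,167.61.
Monthly savings = £2,223.66 − £2,167.61 = £56.05.
Break-even = £8,400.00 / £56.05 = 149.87 → 150 months.

150 months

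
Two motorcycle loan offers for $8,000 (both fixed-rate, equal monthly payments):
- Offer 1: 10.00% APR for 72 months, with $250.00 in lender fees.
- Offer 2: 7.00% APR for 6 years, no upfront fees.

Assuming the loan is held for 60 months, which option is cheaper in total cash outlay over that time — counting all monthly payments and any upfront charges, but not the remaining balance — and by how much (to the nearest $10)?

Offer 1: at 10.00% the monthly rate is 0.0083333, so the payment is 8,000 × 0.0083333 / (1 − 1.0083333^−72) = $148.21.
Offer 2: at 7.00% the monthly rate is 0.0058333, so the payment is 8,000 × 0.0058333 / (1 − 1.0058333^−72) = $136.39.
Over 60 months: Offer 1 costs 60 × $148.21 + $250.00 = $9,142.60; Offer 2 costs 60 × $136.39 = $8,183.40.
Offer 2 is cheaper by $9,142.60 − $8,183.40 = $959.20.

Offer 2 by $960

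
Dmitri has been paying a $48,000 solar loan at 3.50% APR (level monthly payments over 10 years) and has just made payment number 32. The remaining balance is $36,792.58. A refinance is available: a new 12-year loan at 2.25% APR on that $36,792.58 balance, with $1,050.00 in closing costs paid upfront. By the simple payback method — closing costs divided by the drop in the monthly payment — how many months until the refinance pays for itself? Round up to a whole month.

Current payment = 48,000 × 3.5%/12 / (1 − (1+0.0029167)^−120) = $474.65.
Refinanced payment = 36,792.58 × 0.0018750 / (1 − (1+0.0018750)^−144) = $291.79.
Monthly savings = $474.65 − $291.79 = $182.86.
Break-even = $1,050.00 / $182.86 = 5.74 → 6 months.

6 months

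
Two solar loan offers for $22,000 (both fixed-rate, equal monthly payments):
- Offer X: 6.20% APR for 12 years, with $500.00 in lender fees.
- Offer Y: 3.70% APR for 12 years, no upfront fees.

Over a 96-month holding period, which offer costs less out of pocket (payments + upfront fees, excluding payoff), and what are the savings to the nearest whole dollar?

Offer Y by $3,144

Offer X: at 6.20% the monthly rate is 0.0051667, so the payment is 22,000 × 0.0051667 / (1 − 1.0051667^−144) = $216.97.
Offer Y: at 3.70% the monthly rate is 0.0030833, so the payment is 22,000 × 0.0030833 / (1 − 1.0030833^−144) = $189.43.
Over 96 months: Offer X costs 96 × $216.97 + $500.00 = $21,329.12; Offer Y costs 96 × $189.43 = $18,185.28.
Offer Y is cheaper by $21,329.12 − $18,185.28 = $3,143.84.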